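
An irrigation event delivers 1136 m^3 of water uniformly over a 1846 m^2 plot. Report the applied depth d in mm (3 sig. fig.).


Approach: apply depth from volume over area, d = (V/A)*1000.
d = (1136 / 1846) * 1000 = 615 mm
Therefore the applied depth d = 615 mm.


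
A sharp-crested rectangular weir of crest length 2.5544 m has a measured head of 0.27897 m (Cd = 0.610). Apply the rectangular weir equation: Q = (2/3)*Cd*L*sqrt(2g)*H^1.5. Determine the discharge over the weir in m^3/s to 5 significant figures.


Q = (2/3)*0.610*2.5544*sqrt(2*9.81)*0.27897^1.5 = 0.67797 m^3/s
Therefore the discharge over the weir = 0.67797 m^3/s.


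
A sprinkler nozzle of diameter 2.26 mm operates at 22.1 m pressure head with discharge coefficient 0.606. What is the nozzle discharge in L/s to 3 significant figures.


Approach: apply the orifice equation, Q = Cd*A*sqrt(2*g*h), A = pi*(d/2)^2.
A = pi*(2.26e-3/2)^2 = 4.0115e-06 m^2
Q = 0.606 * 4.0115e-06 * sqrt(2*9.81*22.1) * 1000 = 0.0506 L/s
Therefore the nozzle discharge = 0.0506 L/s.


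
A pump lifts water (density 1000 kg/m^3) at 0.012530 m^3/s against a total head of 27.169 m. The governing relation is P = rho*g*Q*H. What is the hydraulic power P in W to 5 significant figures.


P = 1000 * 9.81 * 0.012530 * 27.169 = 3339.6 W
Therefore the hydraulic power P = 3339.6 W.


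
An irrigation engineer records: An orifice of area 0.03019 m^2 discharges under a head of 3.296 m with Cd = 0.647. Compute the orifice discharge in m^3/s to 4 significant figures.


Approach: apply the orifice equation, Q = Cd*A*sqrt(2*g*h).
Q = 0.647 * 0.03019 * sqrt(2*9.81*3.296) = 0.1571 m^3/s
Therefore the orifice discharge = 0.1571 m^3/s.


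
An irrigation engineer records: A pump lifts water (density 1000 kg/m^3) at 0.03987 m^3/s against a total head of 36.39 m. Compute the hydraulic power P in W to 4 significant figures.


Approach: apply the hydraulic power relation, P = rho*g*Q*H.
P = 1000 * 9.81 * 0.03987 * 36.39 = 14230 W
Therefore the hydraulic power P = 14230 W.


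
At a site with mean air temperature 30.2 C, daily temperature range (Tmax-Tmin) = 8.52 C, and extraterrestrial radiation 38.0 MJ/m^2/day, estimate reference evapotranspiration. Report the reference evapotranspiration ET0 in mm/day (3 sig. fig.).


Approach: apply the Hargreaves-Samani method, ET0 = 0.0023*(Tmean+17.8)*sqrt(Tmax-Tmin)*0.408*Ra.
ET0 = 0.0023*(30.2+17.8)*sqrt(8.52)*0.408*38.0 = 5.00 mm/day
Therefore the reference evapotranspiration ET0 = 5.00 mm/day.


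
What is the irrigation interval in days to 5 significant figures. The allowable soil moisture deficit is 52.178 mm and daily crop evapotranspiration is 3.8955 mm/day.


Approach: apply the irrigation interval relation, interval = SMD / ETc.
interval = 52.178 / 3.8955 = 13.394 days
Therefore the irrigation interval = 13.394 days.


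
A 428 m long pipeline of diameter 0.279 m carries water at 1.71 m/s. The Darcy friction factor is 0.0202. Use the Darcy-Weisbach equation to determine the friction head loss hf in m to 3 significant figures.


Approach: apply the Darcy-Weisbach equation, hf = f*(L/D)*(v^2/(2g)).
hf = 0.0202 * (428/0.279) * (1.71^2 / (2*9.81))
hf = 4.62 m
Therefore the friction head loss hf = 4.62 m.


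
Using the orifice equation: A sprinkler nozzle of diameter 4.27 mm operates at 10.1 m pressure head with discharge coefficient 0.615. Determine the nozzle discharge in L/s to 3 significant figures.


Approach: apply the orifice equation, Q = Cd*A*sqrt(2*g*h), A = pi*(d/2)^2.
A = pi*(4.27e-3/2)^2 = 1.4320e-05 m^2
Q = 0.615 * 1.4320e-05 * sqrt(2*9.81*10.1) * 1000 = 0.124 L/s
Therefore the nozzle discharge = 0.124 L/s.


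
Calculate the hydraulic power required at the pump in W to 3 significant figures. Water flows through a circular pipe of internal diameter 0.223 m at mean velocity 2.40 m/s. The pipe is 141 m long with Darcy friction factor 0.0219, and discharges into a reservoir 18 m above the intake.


Approach: apply continuity + Darcy-Weisbach + hydraulic power, Q = A*v; hf = f*(L/D)*(v^2/(2g)); H = static + hf; P = rho*g*Q*H.
Step 1 — flow rate (continuity, Q = A*v):
  A = pi*(0.223/2)^2 = 0.039057 m^2
  Q = 0.039057 * 2.40 = 0.093737 m^3/s
Step 2 — friction head loss (Darcy-Weisbach):
  hf = 0.0219 * (141/0.223) * (2.40^2 / (2*9.81))
  hf = 4.0652 m
Step 3 — total head: H = 18 + 4.0652 = 22.065 m
Step 4 — hydraulic power (P = rho*g*Q*H):
  P = 1000 * 9.81 * 0.093737 * 22.065 = 20300 W
Therefore the hydraulic power required at the pump = 20300 W.


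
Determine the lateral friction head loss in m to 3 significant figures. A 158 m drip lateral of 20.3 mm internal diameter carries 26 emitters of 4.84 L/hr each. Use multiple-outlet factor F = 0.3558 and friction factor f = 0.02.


Approach: apply Darcy-Weisbach with the multiple-outlet F-factor, Q = n*q/(3600*1000) m^3/s; v = Q/A; hf = F*f*(L/D)*(v^2/(2g)).
Q = 26*4.84/(3600*1000) = 3.4956e-05 m^3/s
A = pi*(20.3e-3/2)^2 = 3.2365e-04 m^2, so v = Q/A = 0.10800 m/s
hf = 0.3558*0.02*(158/0.0203)*(0.10800^2/(2*9.81)) = 0.0329 m
Therefore the lateral friction head loss = 0.0329 m.


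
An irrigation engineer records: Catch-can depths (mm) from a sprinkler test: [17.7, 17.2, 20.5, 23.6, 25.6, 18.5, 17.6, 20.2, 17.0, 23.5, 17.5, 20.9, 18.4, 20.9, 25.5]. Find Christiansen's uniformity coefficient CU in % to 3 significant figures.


Approach: apply Christiansen's uniformity coefficient, CU = (1 - mean_abs_deviation/mean)*100.
mean = 20.307 mm
mean |d_i - mean| = 2.4471 mm
CU = (1 - 2.4471/20.307)*100 = 87.9 %
Therefore Christiansen's uniformity coefficient CU = 87.9 %.


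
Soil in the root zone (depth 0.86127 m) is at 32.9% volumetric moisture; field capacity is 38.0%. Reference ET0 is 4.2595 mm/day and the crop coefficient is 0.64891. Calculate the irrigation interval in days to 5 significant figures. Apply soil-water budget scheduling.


Approach: apply soil-water budget scheduling, SMD = (FC-theta)/100*depth*1000; ETc = ET0*Kc; interval = SMD/ETc.
Step 1 — soil moisture deficit:
  SMD = (38.0 - 32.9)/100 * 0.86127 * 1000 = 43.92477 mm
Step 2 — daily crop ET (ETc = ET0*Kc):
  ETc = 4.2595 * 0.64891 = 2.764032 mm/day
Step 3 — irrigation interval (SMD/ETc):
  interval = 43.92477 / 2.764032 = 15.892 days
Therefore the irrigation interval = 15.892 days.


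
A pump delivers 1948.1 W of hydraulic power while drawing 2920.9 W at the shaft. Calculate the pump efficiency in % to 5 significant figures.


Approach: apply the efficiency ratio, eta = (P_out/P_in)*100.
eta = (1948.1 / 2920.9) * 100 = 66.695 %
Therefore the pump efficiency = 66.695 %.


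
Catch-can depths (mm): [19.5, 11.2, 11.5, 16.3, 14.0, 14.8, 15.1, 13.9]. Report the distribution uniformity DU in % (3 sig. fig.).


Approach: apply the low-quarter distribution uniformity, DU = (mean of lowest quarter of readings / overall mean)*100.
sorted lowest 2 of 8: [11.2, 11.5] -> mean = 11.350 mm
overall mean = 14.537 mm
DU = (11.350/14.537)*100 = 78.1 %
Therefore the distribution uniformity DU = 78.1 %.


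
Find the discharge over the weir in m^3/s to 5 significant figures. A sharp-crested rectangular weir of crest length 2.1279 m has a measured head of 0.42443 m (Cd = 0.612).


Approach: apply the rectangular weir equation, Q = (2/3)*Cd*L*sqrt(2g)*H^1.5.
Q = (2/3)*0.612*2.1279*sqrt(2*9.81)*0.42443^1.5 = 1.0633 m^3/s
Therefore the discharge over the weir = 1.0633 m^3/s.


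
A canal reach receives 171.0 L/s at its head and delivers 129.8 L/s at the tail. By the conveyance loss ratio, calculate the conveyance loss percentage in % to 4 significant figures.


Approach: apply the conveyance loss ratio, loss% = ((Q_head - Q_tail)/Q_head)*100.
loss = ((171.0 - 129.8)/171.0)*100 = 24.09 %
Therefore the conveyance loss percentage = 24.09 %.


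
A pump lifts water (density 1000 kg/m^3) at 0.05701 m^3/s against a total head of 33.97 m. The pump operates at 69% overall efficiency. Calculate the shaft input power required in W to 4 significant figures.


Approach: apply hydraulic power then efficiency conversion, P = rho*g*Q*H; P_in = P/eta.
Step 1 — hydraulic power (P = rho*g*Q*H):
  P = 1000 * 9.81 * 0.05701 * 33.97 = 18998.3 W
Step 2 — input power: P_in = P/eta = 18998.3 / 0.69 = 27530 W
Therefore the shaft input power required = 27530 W.


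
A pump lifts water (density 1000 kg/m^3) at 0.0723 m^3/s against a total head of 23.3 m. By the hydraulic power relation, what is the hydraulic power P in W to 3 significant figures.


Approach: apply the hydraulic power relation, P = rho*g*Q*H.
P = 1000 * 9.81 * 0.0723 * 23.3 = 16500 W
Therefore the hydraulic power P = 16500 W.


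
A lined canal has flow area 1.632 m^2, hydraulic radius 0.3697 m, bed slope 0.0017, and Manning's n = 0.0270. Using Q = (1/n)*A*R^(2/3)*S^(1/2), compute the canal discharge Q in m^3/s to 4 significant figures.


Q = (1/0.0270) * 1.632 * 0.3697^(2/3) * 0.0017^(1/2) = 1.284 m^3/s
Therefore the canal discharge Q = 1.284 m^3/s.


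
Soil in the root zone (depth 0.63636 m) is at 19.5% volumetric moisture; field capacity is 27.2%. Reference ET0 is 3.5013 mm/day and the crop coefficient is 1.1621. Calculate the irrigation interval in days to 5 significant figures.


Approach: apply soil-water budget scheduling, SMD = (FC-theta)/100*depth*1000; ETc = ET0*Kc; interval = SMD/ETc.
Step 1 — soil moisture deficit:
  SMD = (27.2 - 19.5)/100 * 0.63636 * 1000 = 48.99972 mm
Step 2 — daily crop ET (ETc = ET0*Kc):
  ETc = 3.5013 * 1.1621 = 4.068861 mm/day
Step 3 — irrigation interval (SMD/ETc):
  interval = 48.99972 / 4.068861 = 12.043 days
Therefore the irrigation interval = 12.043 days.


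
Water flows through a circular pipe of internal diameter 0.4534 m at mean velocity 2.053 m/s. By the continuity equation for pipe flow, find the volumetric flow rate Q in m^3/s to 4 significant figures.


Approach: apply the continuity equation for pipe flow, Q = A * v with A = pi*(D/2)^2.
A = pi*(0.4534/2)^2 = 0.161456 m^2
Q = 0.161456 * 2.053 = 0.3315 m^3/s
Therefore the volumetric flow rate Q = 0.3315 m^3/s.


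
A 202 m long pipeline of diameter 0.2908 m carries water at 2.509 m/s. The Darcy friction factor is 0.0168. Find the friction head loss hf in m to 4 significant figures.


Approach: apply the Darcy-Weisbach equation, hf = f*(L/D)*(v^2/(2g)).
hf = 0.0168 * (202/0.2908) * (2.509^2 / (2*9.81))
hf = 3.744 m
Therefore the friction head loss hf = 3.744 m.


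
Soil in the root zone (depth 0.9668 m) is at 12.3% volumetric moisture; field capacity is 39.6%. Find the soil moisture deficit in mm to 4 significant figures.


Approach: apply the soil moisture deficit relation, SMD = (FC - theta)/100 * depth * 1000.
SMD = (39.6 - 12.3)/100 * 0.9668 * 1000 = 263.9 mm
Therefore the soil moisture deficit = 263.9 mm.


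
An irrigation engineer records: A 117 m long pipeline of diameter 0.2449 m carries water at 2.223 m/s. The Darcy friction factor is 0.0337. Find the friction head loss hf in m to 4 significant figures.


Approach: apply the Darcy-Weisbach equation, hf = f*(L/D)*(v^2/(2g)).
hf = 0.0337 * (117/0.2449) * (2.223^2 / (2*9.81))
hf = 4.055 m
Therefore the friction head loss hf = 4.055 m.


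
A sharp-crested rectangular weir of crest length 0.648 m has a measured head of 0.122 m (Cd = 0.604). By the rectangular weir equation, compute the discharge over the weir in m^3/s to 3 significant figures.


Approach: apply the rectangular weir equation, Q = (2/3)*Cd*L*sqrt(2g)*H^1.5.
Q = (2/3)*0.604*0.648*sqrt(2*9.81)*0.122^1.5 = 0.0493 m^3/s
Therefore the discharge over the weir = 0.0493 m^3/s.


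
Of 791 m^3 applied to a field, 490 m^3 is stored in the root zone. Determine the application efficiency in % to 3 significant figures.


Approach: apply the application efficiency ratio, Ea = (stored/applied)*100.
Ea = (490/791)*100 = 61.9 %
Therefore the application efficiency = 61.9 %.


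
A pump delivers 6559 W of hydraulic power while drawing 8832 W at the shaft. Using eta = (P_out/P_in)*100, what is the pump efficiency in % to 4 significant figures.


eta = (6559 / 8832) * 100 = 74.26 %
Therefore the pump efficiency = 74.26 %.


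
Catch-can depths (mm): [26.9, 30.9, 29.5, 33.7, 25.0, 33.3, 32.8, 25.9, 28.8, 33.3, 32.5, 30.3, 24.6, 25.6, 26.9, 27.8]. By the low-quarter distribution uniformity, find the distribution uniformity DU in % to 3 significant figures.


Approach: apply the low-quarter distribution uniformity, DU = (mean of lowest quarter of readings / overall mean)*100.
sorted lowest 4 of 16: [24.6, 25.0, 25.6, 25.9] -> mean = 25.275 mm
overall mean = 29.238 mm
DU = (25.275/29.238)*100 = 86.4 %
Therefore the distribution uniformity DU = 86.4 %.


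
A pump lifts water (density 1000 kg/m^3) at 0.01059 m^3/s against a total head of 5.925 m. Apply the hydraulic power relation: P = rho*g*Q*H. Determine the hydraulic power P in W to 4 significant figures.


P = 1000 * 9.81 * 0.01059 * 5.925 = 615.5 W
Therefore the hydraulic power P = 615.5 W.


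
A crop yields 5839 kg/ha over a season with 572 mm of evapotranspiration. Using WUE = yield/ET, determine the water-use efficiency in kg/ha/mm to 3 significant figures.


WUE = 5839 / 572 = 10.2 kg/ha/mm
Therefore the water-use efficiency = 10.2 kg/ha/mm.


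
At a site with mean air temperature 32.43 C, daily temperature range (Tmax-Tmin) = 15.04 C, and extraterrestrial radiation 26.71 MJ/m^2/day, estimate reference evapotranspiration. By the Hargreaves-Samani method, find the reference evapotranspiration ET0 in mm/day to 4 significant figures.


Approach: apply the Hargreaves-Samani method, ET0 = 0.0023*(Tmean+17.8)*sqrt(Tmax-Tmin)*0.408*Ra.
ET0 = 0.0023*(32.43+17.8)*sqrt(15.04)*0.408*26.71 = 4.883 mm/day
Therefore the reference evapotranspiration ET0 = 4.883 mm/day.


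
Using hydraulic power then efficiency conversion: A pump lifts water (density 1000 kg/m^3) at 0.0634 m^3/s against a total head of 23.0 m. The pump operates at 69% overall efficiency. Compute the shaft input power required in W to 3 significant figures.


Approach: apply hydraulic power then efficiency conversion, P = rho*g*Q*H; P_in = P/eta.
Step 1 — hydraulic power (P = rho*g*Q*H):
  P = 1000 * 9.81 * 0.0634 * 23.0 = 14305 W
Step 2 — input power: P_in = P/eta = 14305 / 0.69 = 20700 W
Therefore the shaft input power required = 20700 W.


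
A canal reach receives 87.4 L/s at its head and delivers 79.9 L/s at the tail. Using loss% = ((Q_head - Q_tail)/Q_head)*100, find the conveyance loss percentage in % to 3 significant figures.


loss = ((87.4 - 79.9)/87.4)*100 = 8.58 %
Therefore the conveyance loss percentage = 8.58 %.


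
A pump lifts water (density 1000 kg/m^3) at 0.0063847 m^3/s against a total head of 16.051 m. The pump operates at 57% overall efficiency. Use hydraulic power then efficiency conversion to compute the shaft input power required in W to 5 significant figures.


Approach: apply hydraulic power then efficiency conversion, P = rho*g*Q*H; P_in = P/eta.
Step 1 — hydraulic power (P = rho*g*Q*H):
  P = 1000 * 9.81 * 0.0063847 * 16.051 = 1005.337 W
Step 2 — input power: P_in = P/eta = 1005.337 / 0.57 = 1763.7 W
Therefore the shaft input power required = 1763.7 W.


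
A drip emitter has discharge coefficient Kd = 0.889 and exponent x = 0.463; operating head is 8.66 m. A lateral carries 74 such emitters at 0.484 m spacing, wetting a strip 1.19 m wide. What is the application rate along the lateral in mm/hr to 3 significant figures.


Approach: apply the emitter equation with a lateral mass balance, q = Kd*h^x; Q = n*q; rate = Q/(n*spacing*width).
Step 1 — single emitter flow (q = Kd*h^x):
  q = 0.889 * 8.66^0.463 = 2.4153 L/hr
Step 2 — total lateral flow: Q = 74 * 2.4153 = 178.73 L/hr
Step 3 — wetted area: A = 74 * 0.484 * 1.19 = 42.621 m^2
Step 4 — application rate: Q/A = 178.73/42.621 = 4.19 mm/hr
Therefore the application rate along the lateral = 4.19 mm/hr.


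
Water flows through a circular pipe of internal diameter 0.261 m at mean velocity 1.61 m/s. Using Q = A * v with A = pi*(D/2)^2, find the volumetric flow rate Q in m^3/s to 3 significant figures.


A = pi*(0.261/2)^2 = 0.053502 m^2
Q = 0.053502 * 1.61 = 0.0861 m^3/s
Therefore the volumetric flow rate Q = 0.0861 m^3/s.


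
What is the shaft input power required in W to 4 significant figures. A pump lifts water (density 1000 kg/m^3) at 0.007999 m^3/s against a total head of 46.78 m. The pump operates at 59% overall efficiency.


Approach: apply hydraulic power then efficiency conversion, P = rho*g*Q*H; P_in = P/eta.
Step 1 — hydraulic power (P = rho*g*Q*H):
  P = 1000 * 9.81 * 0.007999 * 46.78 = 3670.84 W
Step 2 — input power: P_in = P/eta = 3670.84 / 0.59 = 6222 W
Therefore the shaft input power required = 6222 W.


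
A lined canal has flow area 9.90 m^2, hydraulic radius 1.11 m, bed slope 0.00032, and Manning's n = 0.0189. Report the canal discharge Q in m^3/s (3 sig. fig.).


Approach: apply Manning's equation, Q = (1/n)*A*R^(2/3)*S^(1/2).
Q = (1/0.0189) * 9.90 * 1.11^(2/3) * 0.00032^(1/2) = 10.0 m^3/s
Therefore the canal discharge Q = 10.0 m^3/s.


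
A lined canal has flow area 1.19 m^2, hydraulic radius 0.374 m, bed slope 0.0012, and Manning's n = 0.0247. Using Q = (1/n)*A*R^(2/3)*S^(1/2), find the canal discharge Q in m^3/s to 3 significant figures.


Q = (1/0.0247) * 1.19 * 0.374^(2/3) * 0.0012^(1/2) = 0.866 m^3/s
Therefore the canal discharge Q = 0.866 m^3/s.


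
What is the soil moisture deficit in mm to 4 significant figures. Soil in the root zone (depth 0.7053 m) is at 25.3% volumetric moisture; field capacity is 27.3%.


Approach: apply the soil moisture deficit relation, SMD = (FC - theta)/100 * depth * 1000.
SMD = (27.3 - 25.3)/100 * 0.7053 * 1000 = 14.11 mm
Therefore the soil moisture deficit = 14.11 mm.


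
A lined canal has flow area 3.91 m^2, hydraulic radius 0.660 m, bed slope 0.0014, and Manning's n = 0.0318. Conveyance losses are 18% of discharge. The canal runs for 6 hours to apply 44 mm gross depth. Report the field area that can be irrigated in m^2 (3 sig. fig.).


Approach: apply Manning's equation with a conveyance and depth budget, Q = (1/n)*A*R^(2/3)*S^(1/2); Q_field = Q*(1-loss); Area = Q_field*t/(d/1000).
Step 1 — canal discharge (Manning's equation):
  Q = (1/0.0318) * 3.91 * 0.660^(2/3) * 0.0014^(1/2) = 3.4875 m^3/s
Step 2 — delivered flow: Q_field = 3.4875*(1 - 18/100) = 2.8597 m^3/s
Step 3 — volume delivered: V = 2.8597 * 6*3600 = 61770 m^3
Step 4 — area served: A = V / (depth/1000) = 61770 / 0.044 = 1400000 m^2
Therefore the field area that can be irrigated = 1400000 m^2.


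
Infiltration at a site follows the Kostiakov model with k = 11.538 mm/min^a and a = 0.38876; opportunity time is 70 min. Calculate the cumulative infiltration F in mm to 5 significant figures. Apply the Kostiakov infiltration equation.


Approach: apply the Kostiakov infiltration equation, F = k*t^a.
F = 11.538 * 70^0.38876 = 60.177 mm
Therefore the cumulative infiltration F = 60.177 mm.


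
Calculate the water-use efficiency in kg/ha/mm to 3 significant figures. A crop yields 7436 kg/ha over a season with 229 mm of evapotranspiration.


Approach: apply the water-use efficiency ratio, WUE = yield/ET.
WUE = 7436 / 229 = 32.5 kg/ha/mm
Therefore the water-use efficiency = 32.5 kg/ha/mm.


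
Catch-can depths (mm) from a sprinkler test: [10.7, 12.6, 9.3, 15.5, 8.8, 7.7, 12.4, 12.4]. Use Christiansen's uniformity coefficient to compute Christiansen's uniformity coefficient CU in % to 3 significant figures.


Approach: apply Christiansen's uniformity coefficient, CU = (1 - mean_abs_deviation/mean)*100.
mean = 11.175 mm
mean |d_i - mean| = 2.0500 mm
CU = (1 - 2.0500/11.175)*100 = 81.7 %
Therefore Christiansen's uniformity coefficient CU = 81.7 %.


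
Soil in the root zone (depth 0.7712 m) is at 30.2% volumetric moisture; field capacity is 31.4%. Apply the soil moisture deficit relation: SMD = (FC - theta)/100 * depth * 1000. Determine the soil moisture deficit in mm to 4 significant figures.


SMD = (31.4 - 30.2)/100 * 0.7712 * 1000 = 9.254 mm
Therefore the soil moisture deficit = 9.254 mm.


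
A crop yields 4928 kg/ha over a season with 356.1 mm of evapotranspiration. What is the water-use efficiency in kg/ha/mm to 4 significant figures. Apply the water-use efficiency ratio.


Approach: apply the water-use efficiency ratio, WUE = yield/ET.
WUE = 4928 / 356.1 = 13.84 kg/ha/mm
Therefore the water-use efficiency = 13.84 kg/ha/mm.


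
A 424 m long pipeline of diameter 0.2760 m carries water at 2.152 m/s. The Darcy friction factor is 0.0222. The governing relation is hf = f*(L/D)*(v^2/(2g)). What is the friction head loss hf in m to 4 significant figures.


hf = 0.0222 * (424/0.2760) * (2.152^2 / (2*9.81))
hf = 8.050 m
Therefore the friction head loss hf = 8.050 m.


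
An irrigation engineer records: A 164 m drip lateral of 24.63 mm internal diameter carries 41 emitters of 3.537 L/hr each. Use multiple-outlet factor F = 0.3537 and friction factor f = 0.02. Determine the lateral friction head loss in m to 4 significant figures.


Approach: apply Darcy-Weisbach with the multiple-outlet F-factor, Q = n*q/(3600*1000) m^3/s; v = Q/A; hf = F*f*(L/D)*(v^2/(2g)).
Q = 41*3.537/(3600*1000) = 4.02825e-05 m^3/s
A = pi*(24.63e-3/2)^2 = 4.76452e-04 m^2, so v = Q/A = 0.0845469 m/s
hf = 0.3537*0.02*(164/0.02463)*(0.0845469^2/(2*9.81)) = 0.01716 m
Therefore the lateral friction head loss = 0.01716 m.


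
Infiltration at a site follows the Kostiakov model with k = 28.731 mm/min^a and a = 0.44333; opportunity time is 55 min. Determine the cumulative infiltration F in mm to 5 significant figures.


Approach: apply the Kostiakov infiltration equation, F = k*t^a.
F = 28.731 * 55^0.44333 = 169.79 mm
Therefore the cumulative infiltration F = 169.79 mm.


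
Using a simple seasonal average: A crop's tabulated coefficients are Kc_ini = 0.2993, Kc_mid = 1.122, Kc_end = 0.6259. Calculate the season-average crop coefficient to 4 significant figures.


Approach: apply a simple seasonal average, Kc_avg = (Kc_ini + Kc_mid + Kc_end)/3.
Kc_avg = (0.2993 + 1.122 + 0.6259)/3 = 0.6824
Therefore the season-average crop coefficient = 0.6824.


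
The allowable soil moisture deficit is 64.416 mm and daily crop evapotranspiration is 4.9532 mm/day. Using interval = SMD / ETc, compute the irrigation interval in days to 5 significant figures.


interval = 64.416 / 4.9532 = 13.005 days
Therefore the irrigation interval = 13.005 days.


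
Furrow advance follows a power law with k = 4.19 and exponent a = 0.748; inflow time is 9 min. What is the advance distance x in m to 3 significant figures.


Approach: apply the power-law advance function, x = k*t^a.
x = 4.19 * 9^0.748 = 21.7 m
Therefore the advance distance x = 21.7 m.


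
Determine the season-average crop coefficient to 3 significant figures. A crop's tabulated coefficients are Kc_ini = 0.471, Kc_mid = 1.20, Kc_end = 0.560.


Approach: apply a simple seasonal average, Kc_avg = (Kc_ini + Kc_mid + Kc_end)/3.
Kc_avg = (0.471 + 1.20 + 0.560)/3 = 0.744
Therefore the season-average crop coefficient = 0.744.


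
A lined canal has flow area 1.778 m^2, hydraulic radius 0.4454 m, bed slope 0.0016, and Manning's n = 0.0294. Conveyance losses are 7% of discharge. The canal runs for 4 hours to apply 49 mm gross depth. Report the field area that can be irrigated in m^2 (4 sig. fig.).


Approach: apply Manning's equation with a conveyance and depth budget, Q = (1/n)*A*R^(2/3)*S^(1/2); Q_field = Q*(1-loss); Area = Q_field*t/(d/1000).
Step 1 — canal discharge (Manning's equation):
  Q = (1/0.0294) * 1.778 * 0.4454^(2/3) * 0.0016^(1/2) = 1.41084 m^3/s
Step 2 — delivered flow: Q_field = 1.41084*(1 - 7/100) = 1.31208 m^3/s
Step 3 — volume delivered: V = 1.31208 * 4*3600 = 18894.0 m^3
Step 4 — area served: A = V / (depth/1000) = 18894.0 / 0.049 = 385600 m^2
Therefore the field area that can be irrigated = 385600 m^2.


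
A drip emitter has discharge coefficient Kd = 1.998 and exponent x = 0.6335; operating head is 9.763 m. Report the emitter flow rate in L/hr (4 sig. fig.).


Approach: apply the emitter characteristic equation, q = Kd * h^x.
q = 1.998 * 9.763^0.6335 = 8.462 L/hr
Therefore the emitter flow rate = 8.462 L/hr.


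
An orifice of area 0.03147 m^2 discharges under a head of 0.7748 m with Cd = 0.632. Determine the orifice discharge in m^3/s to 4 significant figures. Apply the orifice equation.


Approach: apply the orifice equation, Q = Cd*A*sqrt(2*g*h).
Q = 0.632 * 0.03147 * sqrt(2*9.81*0.7748) = 0.07755 m^3/s
Therefore the orifice discharge = 0.07755 m^3/s.


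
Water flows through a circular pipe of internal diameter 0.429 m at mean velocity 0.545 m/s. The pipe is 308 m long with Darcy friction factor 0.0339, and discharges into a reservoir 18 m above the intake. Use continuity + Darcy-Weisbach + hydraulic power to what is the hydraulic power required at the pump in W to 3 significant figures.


Approach: apply continuity + Darcy-Weisbach + hydraulic power, Q = A*v; hf = f*(L/D)*(v^2/(2g)); H = static + hf; P = rho*g*Q*H.
Step 1 — flow rate (continuity, Q = A*v):
  A = pi*(0.429/2)^2 = 0.14455 m^2
  Q = 0.14455 * 0.545 = 0.078777 m^3/s
Step 2 — friction head loss (Darcy-Weisbach):
  hf = 0.0339 * (308/0.429) * (0.545^2 / (2*9.81))
  hf = 0.36846 m
Step 3 — total head: H = 18 + 0.36846 = 18.368 m
Step 4 — hydraulic power (P = rho*g*Q*H):
  P = 1000 * 9.81 * 0.078777 * 18.368 = 14200 W
Therefore the hydraulic power required at the pump = 14200 W.


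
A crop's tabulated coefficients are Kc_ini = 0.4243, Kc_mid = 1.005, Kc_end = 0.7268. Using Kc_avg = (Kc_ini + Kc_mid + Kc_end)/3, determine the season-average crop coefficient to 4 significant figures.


Kc_avg = (0.4243 + 1.005 + 0.7268)/3 = 0.7187
Therefore the season-average crop coefficient = 0.7187.


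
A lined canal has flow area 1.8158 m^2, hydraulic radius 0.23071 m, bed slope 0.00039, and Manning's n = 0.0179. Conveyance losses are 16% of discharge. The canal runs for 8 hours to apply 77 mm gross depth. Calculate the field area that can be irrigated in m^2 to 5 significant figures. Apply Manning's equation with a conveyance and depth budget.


Approach: apply Manning's equation with a conveyance and depth budget, Q = (1/n)*A*R^(2/3)*S^(1/2); Q_field = Q*(1-loss); Area = Q_field*t/(d/1000).
Step 1 — canal discharge (Manning's equation):
  Q = (1/0.0179) * 1.8158 * 0.23071^(2/3) * 0.00039^(1/2) = 0.7535722 m^3/s
Step 2 — delivered flow: Q_field = 0.7535722*(1 - 16/100) = 0.6330007 m^3/s
Step 3 — volume delivered: V = 0.6330007 * 8*3600 = 18230.42 m^3
Step 4 — area served: A = V / (depth/1000) = 18230.42 / 0.077 = 236760 m^2
Therefore the field area that can be irrigated = 236760 m^2.


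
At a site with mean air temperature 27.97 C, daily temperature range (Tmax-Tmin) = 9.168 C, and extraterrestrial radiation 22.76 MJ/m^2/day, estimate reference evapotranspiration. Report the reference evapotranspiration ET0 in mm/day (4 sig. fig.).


Approach: apply the Hargreaves-Samani method, ET0 = 0.0023*(Tmean+17.8)*sqrt(Tmax-Tmin)*0.408*Ra.
ET0 = 0.0023*(27.97+17.8)*sqrt(9.168)*0.408*22.76 = 2.960 mm/day
Therefore the reference evapotranspiration ET0 = 2.960 mm/day.


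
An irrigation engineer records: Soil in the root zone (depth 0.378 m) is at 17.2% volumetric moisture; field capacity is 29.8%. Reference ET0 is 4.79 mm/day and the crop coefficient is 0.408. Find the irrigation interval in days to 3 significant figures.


Approach: apply soil-water budget scheduling, SMD = (FC-theta)/100*depth*1000; ETc = ET0*Kc; interval = SMD/ETc.
Step 1 — soil moisture deficit:
  SMD = (29.8 - 17.2)/100 * 0.378 * 1000 = 47.628 mm
Step 2 — daily crop ET (ETc = ET0*Kc):
  ETc = 4.79 * 0.408 = 1.9543 mm/day
Step 3 — irrigation interval (SMD/ETc):
  interval = 47.628 / 1.9543 = 24.4 days
Therefore the irrigation interval = 24.4 days.


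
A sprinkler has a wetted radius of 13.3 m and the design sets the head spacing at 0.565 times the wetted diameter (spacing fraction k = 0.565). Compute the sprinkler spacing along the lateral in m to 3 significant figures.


Approach: apply the sprinkler spacing rule (spacing as a fraction of wetted diameter), S = k*(2*R).
S = 0.565 * (2 * 13.3) = 15.0 m
Therefore the sprinkler spacing along the lateral = 15.0 m.


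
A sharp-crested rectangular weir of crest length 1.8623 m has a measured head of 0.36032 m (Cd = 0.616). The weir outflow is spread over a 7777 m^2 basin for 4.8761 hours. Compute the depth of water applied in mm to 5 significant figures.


Approach: apply the rectangular weir equation with a volume-to-depth conversion, Q = (2/3)*Cd*L*sqrt(2g)*H^1.5; d = Q*t/A * 1000.
Step 1 — weir discharge:
  Q = (2/3)*0.616*1.8623*sqrt(2*9.81)*0.36032^1.5 = 0.7326915 m^3/s
Step 2 — volume: V = 0.7326915 * 4.8761*3600 = 12861.64 m^3
Step 3 — depth: d = V/A * 1000 = 12861.64/7777 * 1000 = 1653.8 mm
Therefore the depth of water applied = 1653.8 mm.


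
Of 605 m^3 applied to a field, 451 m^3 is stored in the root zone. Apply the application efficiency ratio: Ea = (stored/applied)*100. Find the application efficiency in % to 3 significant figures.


Ea = (451/605)*100 = 74.5 %
Therefore the application efficiency = 74.5 %.


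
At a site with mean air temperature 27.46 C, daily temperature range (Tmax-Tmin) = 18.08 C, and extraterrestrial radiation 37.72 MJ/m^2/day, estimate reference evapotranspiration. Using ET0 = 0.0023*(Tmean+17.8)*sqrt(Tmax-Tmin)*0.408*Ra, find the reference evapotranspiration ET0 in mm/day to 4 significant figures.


ET0 = 0.0023*(27.46+17.8)*sqrt(18.08)*0.408*37.72 = 6.812 mm/day
Therefore the reference evapotranspiration ET0 = 6.812 mm/day.


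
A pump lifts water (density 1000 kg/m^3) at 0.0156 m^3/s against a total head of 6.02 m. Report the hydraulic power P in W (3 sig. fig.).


Approach: apply the hydraulic power relation, P = rho*g*Q*H.
P = 1000 * 9.81 * 0.0156 * 6.02 = 921 W
Therefore the hydraulic power P = 921 W.


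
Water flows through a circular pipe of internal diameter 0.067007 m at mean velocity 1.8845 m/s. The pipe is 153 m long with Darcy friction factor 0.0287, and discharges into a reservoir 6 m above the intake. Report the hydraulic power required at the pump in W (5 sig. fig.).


Approach: apply continuity + Darcy-Weisbach + hydraulic power, Q = A*v; hf = f*(L/D)*(v^2/(2g)); H = static + hf; P = rho*g*Q*H.
Step 1 — flow rate (continuity, Q = A*v):
  A = pi*(0.067007/2)^2 = 0.003526389 m^2
  Q = 0.003526389 * 1.8845 = 0.006645480 m^3/s
Step 2 — friction head loss (Darcy-Weisbach):
  hf = 0.0287 * (153/0.067007) * (1.8845^2 / (2*9.81))
  hf = 11.86169 m
Step 3 — total head: H = 6 + 11.86169 = 17.86169 m
Step 4 — hydraulic power (P = rho*g*Q*H):
  P = 1000 * 9.81 * 0.006645480 * 17.86169 = 1164.4 W
Therefore the hydraulic power required at the pump = 1164.4 W.


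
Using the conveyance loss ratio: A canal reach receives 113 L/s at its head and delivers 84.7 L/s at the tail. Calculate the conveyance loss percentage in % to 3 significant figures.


Approach: apply the conveyance loss ratio, loss% = ((Q_head - Q_tail)/Q_head)*100.
loss = ((113 - 84.7)/113)*100 = 25.0 %
Therefore the conveyance loss percentage = 25.0 %.


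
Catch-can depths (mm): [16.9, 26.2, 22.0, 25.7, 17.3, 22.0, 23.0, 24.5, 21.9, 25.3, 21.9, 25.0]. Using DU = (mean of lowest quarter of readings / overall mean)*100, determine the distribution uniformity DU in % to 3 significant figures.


sorted lowest 3 of 12: [16.9, 17.3, 21.9] -> mean = 18.700 mm
overall mean = 22.642 mm
DU = (18.700/22.642)*100 = 82.6 %
Therefore the distribution uniformity DU = 82.6 %.


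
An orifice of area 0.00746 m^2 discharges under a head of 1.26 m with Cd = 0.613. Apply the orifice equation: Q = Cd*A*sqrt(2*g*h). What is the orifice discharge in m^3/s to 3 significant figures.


Q = 0.613 * 0.00746 * sqrt(2*9.81*1.26) = 0.0227 m^3/s
Therefore the orifice discharge = 0.0227 m^3/s.


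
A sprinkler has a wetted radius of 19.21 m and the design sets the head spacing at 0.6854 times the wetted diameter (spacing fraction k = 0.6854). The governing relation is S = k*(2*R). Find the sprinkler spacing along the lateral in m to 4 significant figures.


S = 0.6854 * (2 * 19.21) = 26.33 m
Therefore the sprinkler spacing along the lateral = 26.33 m.


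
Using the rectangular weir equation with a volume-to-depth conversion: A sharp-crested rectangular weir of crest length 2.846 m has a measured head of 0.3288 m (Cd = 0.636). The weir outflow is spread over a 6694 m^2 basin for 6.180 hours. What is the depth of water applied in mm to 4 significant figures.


Approach: apply the rectangular weir equation with a volume-to-depth conversion, Q = (2/3)*Cd*L*sqrt(2g)*H^1.5; d = Q*t/A * 1000.
Step 1 — weir discharge:
  Q = (2/3)*0.636*2.846*sqrt(2*9.81)*0.3288^1.5 = 1.00774 m^3/s
Step 2 — volume: V = 1.00774 * 6.180*3600 = 22420.2 m^3
Step 3 — depth: d = V/A * 1000 = 22420.2/6694 * 1000 = 3349 mm
Therefore the depth of water applied = 3349 mm.


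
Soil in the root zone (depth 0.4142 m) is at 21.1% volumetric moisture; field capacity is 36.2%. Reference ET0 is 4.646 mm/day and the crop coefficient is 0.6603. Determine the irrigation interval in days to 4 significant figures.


Approach: apply soil-water budget scheduling, SMD = (FC-theta)/100*depth*1000; ETc = ET0*Kc; interval = SMD/ETc.
Step 1 — soil moisture deficit:
  SMD = (36.2 - 21.1)/100 * 0.4142 * 1000 = 62.5442 mm
Step 2 — daily crop ET (ETc = ET0*Kc):
  ETc = 4.646 * 0.6603 = 3.06775 mm/day
Step 3 — irrigation interval (SMD/ETc):
  interval = 62.5442 / 3.06775 = 20.39 days
Therefore the irrigation interval = 20.39 days.


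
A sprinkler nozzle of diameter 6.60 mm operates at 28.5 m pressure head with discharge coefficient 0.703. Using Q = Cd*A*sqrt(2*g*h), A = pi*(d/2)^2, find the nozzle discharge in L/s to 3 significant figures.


A = pi*(6.60e-3/2)^2 = 3.4212e-05 m^2
Q = 0.703 * 3.4212e-05 * sqrt(2*9.81*28.5) * 1000 = 0.569 L/s
Therefore the nozzle discharge = 0.569 L/s.


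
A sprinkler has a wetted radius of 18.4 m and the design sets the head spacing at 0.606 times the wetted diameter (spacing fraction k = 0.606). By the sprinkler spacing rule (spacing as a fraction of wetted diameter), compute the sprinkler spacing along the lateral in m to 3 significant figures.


Approach: apply the sprinkler spacing rule (spacing as a fraction of wetted diameter), S = k*(2*R).
S = 0.606 * (2 * 18.4) = 22.3 m
Therefore the sprinkler spacing along the lateral = 22.3 m.


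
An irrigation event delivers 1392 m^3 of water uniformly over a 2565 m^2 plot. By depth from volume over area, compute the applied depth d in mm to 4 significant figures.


Approach: apply depth from volume over area, d = (V/A)*1000.
d = (1392 / 2565) * 1000 = 542.7 mm
Therefore the applied depth d = 542.7 mm.


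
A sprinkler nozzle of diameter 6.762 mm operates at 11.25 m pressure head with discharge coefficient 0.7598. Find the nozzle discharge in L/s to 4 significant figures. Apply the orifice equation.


Approach: apply the orifice equation, Q = Cd*A*sqrt(2*g*h), A = pi*(d/2)^2.
A = pi*(6.762e-3/2)^2 = 3.59121e-05 m^2
Q = 0.7598 * 3.59121e-05 * sqrt(2*9.81*11.25) * 1000 = 0.4054 L/s
Therefore the nozzle discharge = 0.4054 L/s.


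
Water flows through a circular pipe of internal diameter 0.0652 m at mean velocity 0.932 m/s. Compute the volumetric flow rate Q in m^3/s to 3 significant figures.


Approach: apply the continuity equation for pipe flow, Q = A * v with A = pi*(D/2)^2.
A = pi*(0.0652/2)^2 = 0.0033388 m^2
Q = 0.0033388 * 0.932 = 0.00311 m^3/s
Therefore the volumetric flow rate Q = 0.00311 m^3/s.


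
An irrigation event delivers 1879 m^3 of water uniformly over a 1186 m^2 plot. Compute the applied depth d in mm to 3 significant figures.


Approach: apply depth from volume over area, d = (V/A)*1000.
d = (1879 / 1186) * 1000 = 1580 mm
Therefore the applied depth d = 1580 mm.


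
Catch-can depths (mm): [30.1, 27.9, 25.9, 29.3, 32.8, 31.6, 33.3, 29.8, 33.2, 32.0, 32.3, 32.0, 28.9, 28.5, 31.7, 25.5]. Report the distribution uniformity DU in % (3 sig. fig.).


Approach: apply the low-quarter distribution uniformity, DU = (mean of lowest quarter of readings / overall mean)*100.
sorted lowest 4 of 16: [25.5, 25.9, 27.9, 28.5] -> mean = 26.950 mm
overall mean = 30.300 mm
DU = (26.950/30.300)*100 = 88.9 %
Therefore the distribution uniformity DU = 88.9 %.


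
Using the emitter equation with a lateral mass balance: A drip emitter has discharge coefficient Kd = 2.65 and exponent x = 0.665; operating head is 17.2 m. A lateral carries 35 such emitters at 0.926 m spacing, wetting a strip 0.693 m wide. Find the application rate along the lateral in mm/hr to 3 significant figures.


Approach: apply the emitter equation with a lateral mass balance, q = Kd*h^x; Q = n*q; rate = Q/(n*spacing*width).
Step 1 — single emitter flow (q = Kd*h^x):
  q = 2.65 * 17.2^0.665 = 17.574 L/hr
Step 2 — total lateral flow: Q = 35 * 17.574 = 615.09 L/hr
Step 3 — wetted area: A = 35 * 0.926 * 0.693 = 22.460 m^2
Step 4 — application rate: Q/A = 615.09/22.460 = 27.4 mm/hr
Therefore the application rate along the lateral = 27.4 mm/hr.


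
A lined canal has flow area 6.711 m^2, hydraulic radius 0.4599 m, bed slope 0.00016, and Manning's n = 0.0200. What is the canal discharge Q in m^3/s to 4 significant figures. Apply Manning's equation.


Approach: apply Manning's equation, Q = (1/n)*A*R^(2/3)*S^(1/2).
Q = (1/0.0200) * 6.711 * 0.4599^(2/3) * 0.00016^(1/2) = 2.529 m^3/s
Therefore the canal discharge Q = 2.529 m^3/s.


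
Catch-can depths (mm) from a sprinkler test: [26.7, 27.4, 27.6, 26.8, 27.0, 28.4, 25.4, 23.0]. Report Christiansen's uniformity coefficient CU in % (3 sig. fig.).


Approach: apply Christiansen's uniformity coefficient, CU = (1 - mean_abs_deviation/mean)*100.
mean = 26.538 mm
mean |d_i - mean| = 1.1687 mm
CU = (1 - 1.1687/26.538)*100 = 95.6 %
Therefore Christiansen's uniformity coefficient CU = 95.6 %.


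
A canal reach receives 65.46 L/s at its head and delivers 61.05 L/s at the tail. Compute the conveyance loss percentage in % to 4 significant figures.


Approach: apply the conveyance loss ratio, loss% = ((Q_head - Q_tail)/Q_head)*100.
loss = ((65.46 - 61.05)/65.46)*100 = 6.737 %
Therefore the conveyance loss percentage = 6.737 %.


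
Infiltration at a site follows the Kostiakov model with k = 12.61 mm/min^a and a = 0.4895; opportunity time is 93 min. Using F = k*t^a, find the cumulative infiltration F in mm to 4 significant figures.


F = 12.61 * 93^0.4895 = 116.0 mm
Therefore the cumulative infiltration F = 116.0 mm.


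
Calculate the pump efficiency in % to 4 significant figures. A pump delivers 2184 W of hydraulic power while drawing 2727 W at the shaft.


Approach: apply the efficiency ratio, eta = (P_out/P_in)*100.
eta = (2184 / 2727) * 100 = 80.09 %
Therefore the pump efficiency = 80.09 %.


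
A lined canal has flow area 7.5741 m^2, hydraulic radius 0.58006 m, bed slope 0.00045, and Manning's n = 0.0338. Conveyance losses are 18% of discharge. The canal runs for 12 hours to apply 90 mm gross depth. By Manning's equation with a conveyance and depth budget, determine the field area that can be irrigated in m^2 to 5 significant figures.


Approach: apply Manning's equation with a conveyance and depth budget, Q = (1/n)*A*R^(2/3)*S^(1/2); Q_field = Q*(1-loss); Area = Q_field*t/(d/1000).
Step 1 — canal discharge (Manning's equation):
  Q = (1/0.0338) * 7.5741 * 0.58006^(2/3) * 0.00045^(1/2) = 3.306251 m^3/s
Step 2 — delivered flow: Q_field = 3.306251*(1 - 18/100) = 2.711126 m^3/s
Step 3 — volume delivered: V = 2.711126 * 12*3600 = 117120.6 m^3
Step 4 — area served: A = V / (depth/1000) = 117120.6 / 0.09 = 1301300 m^2
Therefore the field area that can be irrigated = 1301300 m^2.


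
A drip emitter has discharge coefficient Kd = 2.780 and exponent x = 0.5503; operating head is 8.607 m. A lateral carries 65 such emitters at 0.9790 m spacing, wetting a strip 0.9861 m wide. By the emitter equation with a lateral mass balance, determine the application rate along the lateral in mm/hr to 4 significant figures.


Approach: apply the emitter equation with a lateral mass balance, q = Kd*h^x; Q = n*q; rate = Q/(n*spacing*width).
Step 1 — single emitter flow (q = Kd*h^x):
  q = 2.780 * 8.607^0.5503 = 9.08853 L/hr
Step 2 — total lateral flow: Q = 65 * 9.08853 = 590.755 L/hr
Step 3 — wetted area: A = 65 * 0.9790 * 0.9861 = 62.7505 m^2
Step 4 — application rate: Q/A = 590.755/62.7505 = 9.414 mm/hr
Therefore the application rate along the lateral = 9.414 mm/hr.
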